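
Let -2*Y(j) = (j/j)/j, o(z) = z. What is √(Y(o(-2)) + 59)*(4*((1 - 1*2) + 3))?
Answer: 4*√237 ≈ 61.579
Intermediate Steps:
Y(j) = -1/(2*j) (Y(j) = -j/j/(2*j) = -1/(2*j))
√(Y(o(-2)) + 59)*(4*((1 - 1*2) + 3)) = √(-½/(-2) + 59)*(4*((1 - 1*2) + 3)) = √(-½*(-½) + 59)*(4*((1 - 2) + 3)) = √(¼ + 59)*(4*(-1 + 3)) = √(237/4)*(4*2) = (√237/2)*8 = 4*√237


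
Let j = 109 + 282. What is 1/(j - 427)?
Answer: -1/36 ≈ -0.027778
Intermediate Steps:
j = 391
1/(j - 427) = 1/(391 - 427) = 1/(-36) = -1/36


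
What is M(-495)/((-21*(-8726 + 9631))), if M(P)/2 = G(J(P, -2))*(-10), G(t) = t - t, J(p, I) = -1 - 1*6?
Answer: 0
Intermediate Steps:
J(p, I) = -7 (J(p, I) = -1 - 6 = -7)
G(t) = 0
M(P) = 0 (M(P) = 2*(0*(-10)) = 2*0 = 0)
M(-495)/((-21*(-8726 + 9631))) = 0/((-21*(-8726 + 9631))) = 0/((-21*905)) = 0/(-19005) = 0*(-1/19005) = 0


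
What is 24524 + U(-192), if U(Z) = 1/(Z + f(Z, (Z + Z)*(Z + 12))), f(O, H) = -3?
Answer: 4782179/195 ≈ 24524.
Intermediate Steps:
U(Z) = 1/(-3 + Z) (U(Z) = 1/(Z - 3) = 1/(-3 + Z))
24524 + U(-192) = 24524 + 1/(-3 - 192) = 24524 + 1/(-195) = 24524 - 1/195 = 4782179/195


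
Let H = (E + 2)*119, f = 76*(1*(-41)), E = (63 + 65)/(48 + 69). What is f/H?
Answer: -182286/21539 ≈ -8.4631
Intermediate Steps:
E = 128/117 ≈ 1.0940
f = -3116 (f = 76*(-41) = -3116)
H = 43078/117 (H = (128/117 + 2)*119 = (362/117)*119 = 43078/117 ≈ 368.19)
f/H = -3116/43078/117 = -3116*117/43078 = -182286/21539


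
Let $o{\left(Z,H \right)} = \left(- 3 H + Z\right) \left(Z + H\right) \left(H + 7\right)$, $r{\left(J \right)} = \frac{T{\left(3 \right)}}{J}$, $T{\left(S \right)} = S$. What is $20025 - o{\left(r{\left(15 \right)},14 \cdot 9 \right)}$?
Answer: $\frac{159031172}{25} \approx 6.3612 \cdot 10^{6}$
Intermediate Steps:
$r{\left(J \right)} = \frac{3}{J}$
$o{\left(Z,H \right)} = \left(7 + H\right) \left(H + Z\right) \left(Z - 3 H\right)$ ($o{\left(Z,H \right)} = \left(Z - 3 H\right) \left(H + Z\right) \left(7 + H\right) = \left(Z - 3 H\right) \left(7 + H\right) \left(H + Z\right) = \left(7 + H\right) \left(H + Z\right) \left(Z - 3 H\right)$)
$20025 - o{\left(r{\left(15 \right)},14 \cdot 9 \right)} = 20025 - \left(- 21 \left(14 \cdot 9\right)^{2} - 3 \left(14 \cdot 9\right)^{3} + 7 \left(\frac{3}{15}\right)^{2} + 14 \cdot 9 \left(\frac{3}{15}\right)^{2} - 14 \cdot 14 \cdot 9 \cdot \frac{3}{15} - 2 \cdot \frac{3}{15} \left(14 \cdot 9\right)^{2}\right) = 20025 - \left(- 21 \cdot 126^{2} - 3 \cdot 126^{3} + 7 \left(3 \cdot \frac{1}{15}\right)^{2} + 126 \left(3 \cdot \frac{1}{15}\right)^{2} - 1764 \cdot 3 \cdot \frac{1}{15} - 2 \cdot 3 \cdot \frac{1}{15} \cdot 126^{2}\right) = 20025 - \left(\left(-21\right) 15876 - 6001128 + \frac{7}{25} + \frac{126}{25} - 1764 \cdot \frac{1}{5} - \frac{2}{5} \cdot 15876\right) = 20025 - \left(-333396 - 6001128 + 7 \cdot \frac{1}{25} + 126 \cdot \frac{1}{25} - \frac{1764}{5} - \frac{31752}{5}\right) = 20025 - \left(-333396 - 6001128 + \frac{7}{25} + \frac{126}{25} - \frac{1764}{5} - \frac{31752}{5}\right) = 20025 - - \frac{158530547}{25} = 20025 + \frac{158530547}{25} = \frac{159031172}{25}$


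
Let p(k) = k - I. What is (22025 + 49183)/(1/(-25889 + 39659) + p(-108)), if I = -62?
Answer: -980534160/633419 ≈ -1548.0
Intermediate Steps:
p(k) = 62 + k (p(k) = k - 1*(-62) = k + 62 = 62 + k)
(22025 + 49183)/(1/(-25889 + 39659) + p(-108)) = (22025 + 49183)/(1/(-25889 + 39659) + (62 - 108)) = 71208/(1/13770 - 46) = 71208/(-633419/13770) = 71208*(-13770/633419) = -980534160/633419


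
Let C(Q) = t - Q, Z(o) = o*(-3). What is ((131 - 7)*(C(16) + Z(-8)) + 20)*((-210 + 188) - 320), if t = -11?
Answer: 120384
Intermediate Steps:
Z(o) = -3*o
C(Q) = -11 - Q
((131 - 7)*(C(16) + Z(-8)) + 20)*((-210 + 188) - 320) = ((131 - 7)*((-11 - 1*16) - 3*(-8)) + 20)*((-210 + 188) - 320) = (124*((-11 - 16) + 24) + 20)*(-22 - 320) = (124*(-27 + 24) + 20)*(-342) = (124*(-3) + 20)*(-342) = (-372 + 20)*(-342) = -352*(-342) = 120384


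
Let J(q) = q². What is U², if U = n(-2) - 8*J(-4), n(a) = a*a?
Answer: 15376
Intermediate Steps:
n(a) = a²
U = -124 (U = (-2)² - 8*(-4)² = 4 - 8*16 = 4 - 128 = -124)
U² = (-124)² = 15376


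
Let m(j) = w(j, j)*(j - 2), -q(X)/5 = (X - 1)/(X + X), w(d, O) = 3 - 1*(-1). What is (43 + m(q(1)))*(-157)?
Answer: -5495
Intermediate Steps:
w(d, O) = 4 (w(d, O) = 3 + 1 = 4)
q(X) = -5*(-1 + X)/(2*X) (q(X) = -5*(X - 1)/(X + X) = -5*(-1 + X)/(2*X))
m(j) = -8 + 4*j (m(j) = 4*(j - 2) = 4*(-2 + j) = -8 + 4*j)
(43 + m(q(1)))*(-157) = (43 + (-8 + 4*((5/2)*(1 - 1*1)/1)))*(-157) = (43 + (-8 + 4*((5/2)*1*(1 - 1))))*(-157) = (43 + (-8 + 4*((5/2)*1*0)))*(-157) = (43 + (-8 + 4*0))*(-157) = (43 + (-8 + 0))*(-157) = (43 - 8)*(-157) = 35*(-157) = -5495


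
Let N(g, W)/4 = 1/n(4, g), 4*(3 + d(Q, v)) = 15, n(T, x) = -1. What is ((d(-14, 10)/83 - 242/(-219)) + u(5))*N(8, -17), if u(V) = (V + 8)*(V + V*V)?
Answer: -28437121/18177 ≈ -1564.5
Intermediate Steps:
d(Q, v) = ¾ (d(Q, v) = -3 + (¼)*15 = -3 + 15/4 = ¾)
N(g, W) = -4 (N(g, W) = 4*(1/(-1)) = 4*(1*(-1)) = 4*(-1) = -4)
u(V) = (8 + V)*(V + V²)
((d(-14, 10)/83 - 242/(-219)) + u(5))*N(8, -17) = (((¾)/83 - 242/(-219)) + 5*(8 + 5² + 9*5))*(-4) = (((¾)*(1/83) - 242*(-1/219)) + 5*(8 + 25 + 45))*(-4) = ((3/332 + 242/219) + 5*78)*(-4) = (81001/72708 + 390)*(-4) = (28437121/72708)*(-4) = -28437121/18177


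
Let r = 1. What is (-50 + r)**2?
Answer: 2401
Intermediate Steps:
(-50 + r)**2 = (-50 + 1)**2 = (-49)**2 = 2401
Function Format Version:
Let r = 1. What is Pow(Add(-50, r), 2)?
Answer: 2401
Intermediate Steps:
Pow(Add(-50, r), 2) = Pow(Add(-50, 1), 2) = Pow(-49, 2) = 2401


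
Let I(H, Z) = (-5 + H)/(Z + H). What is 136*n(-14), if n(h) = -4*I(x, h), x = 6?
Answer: 68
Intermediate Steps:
I(H, Z) = (-5 + H)/(H + Z)
n(h) = -4/(6 + h) (n(h) = -4*(-5 + 6)/(6 + h) = -4/(6 + h))
136*n(-14) = 136*(-4/(6 - 14)) = 136*(-4/(-8)) = 136*(-4*(-1/8)) = 136*(1/2) = 68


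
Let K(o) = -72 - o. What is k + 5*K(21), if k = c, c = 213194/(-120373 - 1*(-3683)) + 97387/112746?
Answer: -3065183237897/6578165370 ≈ -465.96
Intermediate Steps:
c = -6336340847/6578165370 (c = 213194/(-120373 + 3683) + 97387*(1/112746) = 213194/(-116690) + 97387/112746 = 213194*(-1/116690) + 97387/112746 = -106597/58345 + 97387/112746 = -6336340847/6578165370 ≈ -0.96324)
k = -6336340847/6578165370 ≈ -0.96324
k + 5*K(21) = -6336340847/6578165370 + 5*(-72 - 1*21) = -6336340847/6578165370 + 5*(-72 - 21) = -6336340847/6578165370 + 5*(-93) = -6336340847/6578165370 - 465 = -3065183237897/6578165370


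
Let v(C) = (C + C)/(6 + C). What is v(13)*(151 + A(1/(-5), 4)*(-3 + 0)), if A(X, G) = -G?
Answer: 4238/19 ≈ 223.05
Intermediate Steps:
v(C) = 2*C/(6 + C) (v(C) = (2*C)/(6 + C) = 2*C/(6 + C))
v(13)*(151 + A(1/(-5), 4)*(-3 + 0)) = (2*13/(6 + 13))*(151 + (-1*4)*(-3 + 0)) = (2*13/19)*(151 - 4*(-3)) = (2*13*(1/19))*(151 + 12) = (26/19)*163 = 4238/19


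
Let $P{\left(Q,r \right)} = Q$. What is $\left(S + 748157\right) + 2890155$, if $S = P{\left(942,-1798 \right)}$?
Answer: $3639254$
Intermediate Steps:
$S = 942$
$\left(S + 748157\right) + 2890155 = \left(942 + 748157\right) + 2890155 = 749099 + 2890155 = 3639254$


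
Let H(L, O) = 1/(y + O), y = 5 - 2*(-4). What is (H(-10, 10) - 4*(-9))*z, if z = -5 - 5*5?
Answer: -24870/23 ≈ -1081.3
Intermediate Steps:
y = 13 (y = 5 + 8 = 13)
H(L, O) = 1/(13 + O)
z = -30 (z = -5 - 25 = -30)
(H(-10, 10) - 4*(-9))*z = (1/(13 + 10) - 4*(-9))*(-30) = (1/23 + 36)*(-30) = (829/23)*(-30) = -24870/23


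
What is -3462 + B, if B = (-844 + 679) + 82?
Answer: -3545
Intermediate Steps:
B = -83 (B = -165 + 82 = -83)
-3462 + B = -3462 - 83 = -3545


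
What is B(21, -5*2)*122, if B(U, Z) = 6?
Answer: 732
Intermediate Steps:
B(21, -5*2)*122 = 6*122 = 732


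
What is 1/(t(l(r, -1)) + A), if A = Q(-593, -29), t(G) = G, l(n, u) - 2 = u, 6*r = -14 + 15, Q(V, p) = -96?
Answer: -1/95 ≈ -0.010526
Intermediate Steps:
r = ⅙ (r = (-14 + 15)/6 = (⅙)*1 = ⅙ ≈ 0.16667)
l(n, u) = 2 + u
A = -96
1/(t(l(r, -1)) + A) = 1/((2 - 1) - 96) = 1/(1 - 96) = 1/(-95) = -1/95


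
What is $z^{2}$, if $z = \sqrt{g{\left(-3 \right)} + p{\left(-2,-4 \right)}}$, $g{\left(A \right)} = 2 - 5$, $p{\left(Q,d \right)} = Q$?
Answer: $-5$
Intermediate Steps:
$g{\left(A \right)} = -3$ ($g{\left(A \right)} = 2 - 5 = -3$)
$z = i \sqrt{5}$ ($z = \sqrt{-3 - 2} = \sqrt{-5} = i \sqrt{5} \approx 2.2361 i$)
$z^{2} = \left(i \sqrt{5}\right)^{2} = -5$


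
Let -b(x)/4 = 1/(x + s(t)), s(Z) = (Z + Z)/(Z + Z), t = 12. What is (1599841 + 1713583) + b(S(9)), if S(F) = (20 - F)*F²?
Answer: 738893551/223 ≈ 3.3134e+6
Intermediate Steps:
S(F) = F²*(20 - F)
s(Z) = 1 (s(Z) = (2*Z)/((2*Z)) = (2*Z)*(1/(2*Z)) = 1)
b(x) = -4/(1 + x) (b(x) = -4/(x + 1) = -4/(1 + x))
(1599841 + 1713583) + b(S(9)) = (1599841 + 1713583) - 4/(1 + 9²*(20 - 1*9)) = 3313424 - 4/(1 + 81*(20 - 9)) = 3313424 - 4/(1 + 81*11) = 3313424 - 4/(1 + 891) = 3313424 - 4/892 = 3313424 - 4*1/892 = 3313424 - 1/223 = 738893551/223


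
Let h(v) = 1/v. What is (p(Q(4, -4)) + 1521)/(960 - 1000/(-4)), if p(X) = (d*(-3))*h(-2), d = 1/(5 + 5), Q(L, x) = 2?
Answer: 30423/24200 ≈ 1.2571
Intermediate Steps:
d = ⅒ (d = 1/10 = ⅒ ≈ 0.10000)
p(X) = 3/20 (p(X) = ((⅒)*(-3))/(-2) = -3/10*(-½) = 3/20)
(p(Q(4, -4)) + 1521)/(960 - 1000/(-4)) = (3/20 + 1521)/(960 - 1000/(-4)) = 30423/(20*(960 - 1000*(-1)/4)) = 30423/(20*(960 - 50*(-5))) = 30423/(20*(960 + 250)) = (30423/20)/1210 = (30423/20)*(1/1210) = 30423/24200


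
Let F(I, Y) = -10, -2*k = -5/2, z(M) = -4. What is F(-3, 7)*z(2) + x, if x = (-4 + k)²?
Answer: 761/16 ≈ 47.563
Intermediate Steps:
k = 5/4 (k = -(-5)/(2*2) = -½*(-5/2) = 5/4 ≈ 1.2500)
x = 121/16 (x = (-4 + 5/4)² = (-11/4)² = 121/16 ≈ 7.5625)
F(-3, 7)*z(2) + x = -10*(-4) + 121/16 = 40 + 121/16 = 761/16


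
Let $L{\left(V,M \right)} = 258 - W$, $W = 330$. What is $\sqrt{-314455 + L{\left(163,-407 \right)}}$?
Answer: $i \sqrt{314527} \approx 560.83 i$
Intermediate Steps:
$L{\left(V,M \right)} = -72$ ($L{\left(V,M \right)} = 258 - 330 = -72$)
$\sqrt{-314455 + L{\left(163,-407 \right)}} = \sqrt{-314455 - 72} = \sqrt{-314527} = i \sqrt{314527}$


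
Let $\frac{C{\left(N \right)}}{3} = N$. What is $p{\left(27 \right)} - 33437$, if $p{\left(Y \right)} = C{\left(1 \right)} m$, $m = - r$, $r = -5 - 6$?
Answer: $-33404$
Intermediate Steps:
$r = -11$
$C{\left(N \right)} = 3 N$
$m = 11$ ($m = \left(-1\right) \left(-11\right) = 11$)
$p{\left(Y \right)} = 33$ ($p{\left(Y \right)} = 3 \cdot 1 \cdot 11 = 3 \cdot 11 = 33$)
$p{\left(27 \right)} - 33437 = 33 - 33437 = -33404$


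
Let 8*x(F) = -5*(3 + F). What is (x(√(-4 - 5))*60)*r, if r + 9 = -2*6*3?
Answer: 10125/2 + 10125*I/2 ≈ 5062.5 + 5062.5*I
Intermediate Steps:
r = -45 (r = -9 - 2*6*3 = -9 - 12*3 = -9 - 36 = -45)
x(F) = -15/8 - 5*F/8 (x(F) = (-5*(3 + F))/8 = (-15 - 5*F)/8 = -15/8 - 5*F/8)
(x(√(-4 - 5))*60)*r = ((-15/8 - 5*√(-4 - 5)/8)*60)*(-45) = ((-15/8 - 15*I/8)*60)*(-45) = (-225/2 - 225*I/2)*(-45) = 10125/2 + 10125*I/2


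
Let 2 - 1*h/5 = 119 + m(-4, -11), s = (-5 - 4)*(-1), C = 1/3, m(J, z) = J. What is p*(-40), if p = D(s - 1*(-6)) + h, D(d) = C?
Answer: 67760/3 ≈ 22587.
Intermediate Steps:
C = ⅓ ≈ 0.33333
s = 9 (s = -9*(-1) = 9)
D(d) = ⅓
h = -565 (h = 10 - 5*(119 - 4) = 10 - 5*115 = 10 - 575 = -565)
p = -1694/3 (p = ⅓ - 565 = -1694/3 ≈ -564.67)
p*(-40) = -1694/3*(-40) = 67760/3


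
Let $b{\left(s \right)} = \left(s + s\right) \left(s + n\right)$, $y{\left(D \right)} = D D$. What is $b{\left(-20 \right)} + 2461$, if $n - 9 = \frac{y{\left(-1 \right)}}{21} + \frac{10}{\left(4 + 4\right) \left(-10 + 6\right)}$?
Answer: $\frac{122287}{42} \approx 2911.6$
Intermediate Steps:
$y{\left(D \right)} = D^{2}$
$n = \frac{2935}{336}$ ($n = 9 + \left(\frac{\left(-1\right)^{2}}{21} + \frac{10}{\left(4 + 4\right) \left(-10 + 6\right)}\right) = 9 + \left(1 \cdot \frac{1}{21} + \frac{10}{8 \left(-4\right)}\right) = 9 + \left(\frac{1}{21} + \frac{10}{-32}\right) = 9 + \left(\frac{1}{21} + 10 \left(- \frac{1}{32}\right)\right) = 9 + \left(\frac{1}{21} - \frac{5}{16}\right) = 9 - \frac{89}{336} = \frac{2935}{336} \approx 8.7351$)
$b{\left(s \right)} = 2 s \left(\frac{2935}{336} + s\right)$ ($b{\left(s \right)} = \left(s + s\right) \left(s + \frac{2935}{336}\right) = 2 s \left(\frac{2935}{336} + s\right)$)
$b{\left(-20 \right)} + 2461 = \frac{1}{168} \left(-20\right) \left(2935 + 336 \left(-20\right)\right) + 2461 = \frac{1}{168} \left(-20\right) \left(2935 - 6720\right) + 2461 = \frac{1}{168} \left(-20\right) \left(-3785\right) + 2461 = \frac{18925}{42} + 2461 = \frac{122287}{42}$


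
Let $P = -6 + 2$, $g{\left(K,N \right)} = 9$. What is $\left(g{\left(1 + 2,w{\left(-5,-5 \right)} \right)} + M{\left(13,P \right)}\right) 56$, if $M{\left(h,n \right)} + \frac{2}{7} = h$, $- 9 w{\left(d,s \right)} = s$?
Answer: $1216$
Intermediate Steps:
$w{\left(d,s \right)} = - \frac{s}{9}$
$P = -4$
$M{\left(h,n \right)} = - \frac{2}{7} + h$
$\left(g{\left(1 + 2,w{\left(-5,-5 \right)} \right)} + M{\left(13,P \right)}\right) 56 = \left(9 + \left(- \frac{2}{7} + 13\right)\right) 56 = \left(9 + \frac{89}{7}\right) 56 = \frac{152}{7} \cdot 56 = 1216$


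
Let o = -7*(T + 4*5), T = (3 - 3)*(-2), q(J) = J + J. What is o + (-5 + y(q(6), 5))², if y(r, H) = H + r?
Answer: 4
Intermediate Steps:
q(J) = 2*J
T = 0 (T = 0*(-2) = 0)
o = -140 (o = -7*(0 + 4*5) = -7*(0 + 20) = -7*20 = -140)
o + (-5 + y(q(6), 5))² = -140 + (-5 + (5 + 2*6))² = -140 + (-5 + (5 + 12))² = -140 + (-5 + 17)² = -140 + 12² = -140 + 144 = 4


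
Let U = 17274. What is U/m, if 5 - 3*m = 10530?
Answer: -51822/10525 ≈ -4.9237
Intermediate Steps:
m = -10525/3 (m = 5/3 - ⅓*10530 = 5/3 - 3510 = -10525/3 ≈ -3508.3)
U/m = 17274/(-10525/3) = 17274*(-3/10525) = -51822/10525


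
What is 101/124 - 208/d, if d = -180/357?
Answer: 768827/1860 ≈ 413.35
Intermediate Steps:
d = -60/119 (d = -180*1/357 = -60/119 ≈ -0.50420)
101/124 - 208/d = 101/124 - 208/(-60/119) = 101*(1/124) - 208*(-119/60) = 101/124 + 6188/15 = 768827/1860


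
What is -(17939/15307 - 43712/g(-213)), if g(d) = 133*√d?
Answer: -17939/15307 - 43712*I*√213/28329 ≈ -1.1719 - 22.52*I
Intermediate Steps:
-(17939/15307 - 43712/g(-213)) = -(17939/15307 - 43712*(-I*√213/28329)) = -(17939/15307 - (-43712)*I*√213/28329) = -(17939/15307 + 43712*I*√213/28329) = -17939/15307 - 43712*I*√213/28329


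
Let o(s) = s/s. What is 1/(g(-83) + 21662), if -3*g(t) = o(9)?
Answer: 3/64985 ≈ 4.6164e-5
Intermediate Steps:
o(s) = 1
g(t) = -⅓ (g(t) = -⅓*1 = -⅓)
1/(g(-83) + 21662) = 1/(-⅓ + 21662) = 1/(64985/3) = 3/64985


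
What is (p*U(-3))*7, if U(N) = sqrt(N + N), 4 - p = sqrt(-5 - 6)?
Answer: 7*sqrt(66) + 28*I*sqrt(6) ≈ 56.868 + 68.586*I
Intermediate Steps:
p = 4 - I*sqrt(11) (p = 4 - sqrt(-5 - 6) = 4 - sqrt(-11) = 4 - I*sqrt(11) ≈ 4.0 - 3.3166*I)
U(N) = sqrt(2)*sqrt(N) (U(N) = sqrt(2*N) = sqrt(2)*sqrt(N))
(p*U(-3))*7 = ((4 - I*sqrt(11))*(sqrt(2)*sqrt(-3)))*7 = ((4 - I*sqrt(11))*(sqrt(2)*(I*sqrt(3))))*7 = ((4 - I*sqrt(11))*(I*sqrt(6)))*7 = (I*sqrt(6)*(4 - I*sqrt(11)))*7 = 7*I*sqrt(6)*(4 - I*sqrt(11))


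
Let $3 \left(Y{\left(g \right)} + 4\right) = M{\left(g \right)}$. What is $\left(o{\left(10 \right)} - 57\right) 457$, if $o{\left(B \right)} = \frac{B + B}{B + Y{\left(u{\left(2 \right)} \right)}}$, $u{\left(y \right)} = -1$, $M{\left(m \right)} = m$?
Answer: $- \frac{415413}{17} \approx -24436.0$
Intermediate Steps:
$Y{\left(g \right)} = -4 + \frac{g}{3}$
$o{\left(B \right)} = \frac{2 B}{- \frac{13}{3} + B}$ ($o{\left(B \right)} = \frac{B + B}{B + \left(-4 + \frac{1}{3} \left(-1\right)\right)} = \frac{2 B}{B - \frac{13}{3}} = \frac{2 B}{- \frac{13}{3} + B}$)
$\left(o{\left(10 \right)} - 57\right) 457 = \left(6 \cdot 10 \frac{1}{-13 + 3 \cdot 10} - 57\right) 457 = \left(6 \cdot 10 \frac{1}{-13 + 30} - 57\right) 457 = \left(6 \cdot 10 \cdot \frac{1}{17} - 57\right) 457 = \left(\frac{60}{17} - 57\right) 457 = \left(- \frac{909}{17}\right) 457 = - \frac{415413}{17}$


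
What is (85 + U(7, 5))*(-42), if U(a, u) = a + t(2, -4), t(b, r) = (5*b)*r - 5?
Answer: -1974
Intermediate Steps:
t(b, r) = -5 + 5*b*r (t(b, r) = 5*b*r - 5 = -5 + 5*b*r)
U(a, u) = -45 + a (U(a, u) = a + (-5 + 5*2*(-4)) = a + (-5 - 40) = a - 45 = -45 + a)
(85 + U(7, 5))*(-42) = (85 + (-45 + 7))*(-42) = (85 - 38)*(-42) = 47*(-42) = -1974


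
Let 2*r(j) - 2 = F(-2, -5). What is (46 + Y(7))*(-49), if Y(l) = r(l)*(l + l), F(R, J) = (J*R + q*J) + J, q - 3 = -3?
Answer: -4655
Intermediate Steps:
q = 0 (q = 3 - 3 = 0)
F(R, J) = J + J*R (F(R, J) = (J*R + 0*J) + J = (J*R + 0) + J = J*R + J = J + J*R)
r(j) = 7/2 (r(j) = 1 + (-5*(1 - 2))/2 = 1 + (-5*(-1))/2 = 1 + (½)*5 = 1 + 5/2 = 7/2)
Y(l) = 7*l (Y(l) = 7*(l + l)/2 = 7*(2*l)/2 = 7*l)
(46 + Y(7))*(-49) = (46 + 7*7)*(-49) = (46 + 49)*(-49) = 95*(-49) = -4655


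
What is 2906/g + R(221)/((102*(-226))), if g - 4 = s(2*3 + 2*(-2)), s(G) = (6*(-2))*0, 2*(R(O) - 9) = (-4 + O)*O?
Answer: 33446581/46104 ≈ 725.46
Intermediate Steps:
R(O) = 9 + O*(-4 + O)/2 (R(O) = 9 + ((-4 + O)*O)/2 = 9 + (O*(-4 + O))/2 = 9 + O*(-4 + O)/2)
s(G) = 0 (s(G) = -12*0 = 0)
g = 4 (g = 4 + 0 = 4)
2906/g + R(221)/((102*(-226))) = 2906/4 + (9 + (½)*221² - 2*221)/((102*(-226))) = 2906*(¼) + (9 + (½)*48841 - 442)/(-23052) = 1453/2 + (9 + 48841/2 - 442)*(-1/23052) = 1453/2 + (47975/2)*(-1/23052) = 1453/2 - 47975/46104 = 33446581/46104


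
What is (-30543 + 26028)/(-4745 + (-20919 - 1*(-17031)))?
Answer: 4515/8633 ≈ 0.52299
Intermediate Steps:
(-30543 + 26028)/(-4745 + (-20919 - 1*(-17031))) = -4515/(-4745 + (-20919 + 17031)) = -4515/(-4745 - 3888) = -4515/(-8633) = -4515*(-1/8633) = 4515/8633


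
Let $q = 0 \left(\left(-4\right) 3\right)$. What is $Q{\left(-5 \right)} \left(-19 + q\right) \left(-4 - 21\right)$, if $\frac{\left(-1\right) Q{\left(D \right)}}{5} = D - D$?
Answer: $0$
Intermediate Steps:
$Q{\left(D \right)} = 0$ ($Q{\left(D \right)} = - 5 \left(D - D\right) = \left(-5\right) 0 = 0$)
$q = 0$ ($q = 0 \left(-12\right) = 0$)
$Q{\left(-5 \right)} \left(-19 + q\right) \left(-4 - 21\right) = 0 \left(-19 + 0\right) \left(-4 - 21\right) = 0 \left(\left(-19\right) \left(-25\right)\right) = 0 \cdot 475 = 0$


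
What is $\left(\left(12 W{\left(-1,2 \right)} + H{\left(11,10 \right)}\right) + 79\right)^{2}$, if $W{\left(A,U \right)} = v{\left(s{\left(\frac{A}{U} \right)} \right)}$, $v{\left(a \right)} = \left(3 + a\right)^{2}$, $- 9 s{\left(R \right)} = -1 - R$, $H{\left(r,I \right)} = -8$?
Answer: $\frac{24423364}{729} \approx 33503.0$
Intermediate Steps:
$s{\left(R \right)} = \frac{1}{9} + \frac{R}{9}$ ($s{\left(R \right)} = - \frac{-1 - R}{9} = \frac{1}{9} + \frac{R}{9}$)
$W{\left(A,U \right)} = \left(\frac{28}{9} + \frac{A}{9 U}\right)^{2}$ ($W{\left(A,U \right)} = \left(3 + \left(\frac{1}{9} + \frac{A \frac{1}{U}}{9}\right)\right)^{2} = \left(3 + \left(\frac{1}{9} + \frac{A}{9 U}\right)\right)^{2} = \left(\frac{28}{9} + \frac{A}{9 U}\right)^{2}$)
$\left(\left(12 W{\left(-1,2 \right)} + H{\left(11,10 \right)}\right) + 79\right)^{2} = \left(\left(12 \frac{\left(-1 + 28 \cdot 2\right)^{2}}{81 \cdot 4} - 8\right) + 79\right)^{2} = \left(\left(12 \cdot \frac{1}{81} \cdot \frac{1}{4} \left(-1 + 56\right)^{2} - 8\right) + 79\right)^{2} = \left(\left(12 \cdot \frac{1}{81} \cdot \frac{1}{4} \cdot 55^{2} - 8\right) + 79\right)^{2} = \left(\left(12 \cdot \frac{1}{81} \cdot \frac{1}{4} \cdot 3025 - 8\right) + 79\right)^{2} = \left(\left(12 \cdot \frac{3025}{324} - 8\right) + 79\right)^{2} = \left(\left(\frac{3025}{27} - 8\right) + 79\right)^{2} = \left(\frac{2809}{27} + 79\right)^{2} = \left(\frac{4942}{27}\right)^{2} = \frac{24423364}{729}$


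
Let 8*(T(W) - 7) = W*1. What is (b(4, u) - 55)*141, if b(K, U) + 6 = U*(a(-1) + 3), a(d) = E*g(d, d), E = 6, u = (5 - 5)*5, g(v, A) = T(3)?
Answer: -8601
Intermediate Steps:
T(W) = 7 + W/8 (T(W) = 7 + (W*1)/8 = 7 + W/8)
g(v, A) = 59/8 (g(v, A) = 7 + (⅛)*3 = 7 + 3/8 = 59/8)
u = 0 (u = 0*5 = 0)
a(d) = 177/4 (a(d) = 6*(59/8) = 177/4)
b(K, U) = -6 + 189*U/4 (b(K, U) = -6 + U*(177/4 + 3) = -6 + U*(189/4) = -6 + 189*U/4)
(b(4, u) - 55)*141 = ((-6 + (189/4)*0) - 55)*141 = ((-6 + 0) - 55)*141 = (-6 - 55)*141 = -61*141 = -8601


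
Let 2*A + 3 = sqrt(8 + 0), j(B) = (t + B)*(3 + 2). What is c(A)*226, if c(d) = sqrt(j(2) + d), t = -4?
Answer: 113*sqrt(-46 + 4*sqrt(2)) ≈ 717.73*I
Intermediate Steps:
j(B) = -20 + 5*B (j(B) = (-4 + B)*(3 + 2) = (-4 + B)*5 = -20 + 5*B)
A = -3/2 + sqrt(2) (A = -3/2 + sqrt(8 + 0)/2 = -3/2 + sqrt(8)/2 = -3/2 + (2*sqrt(2))/2 = -3/2 + sqrt(2) ≈ -0.085786)
c(d) = sqrt(-10 + d) (c(d) = sqrt((-20 + 5*2) + d) = sqrt((-20 + 10) + d) = sqrt(-10 + d))
c(A)*226 = sqrt(-10 + (-3/2 + sqrt(2)))*226 = sqrt(-23/2 + sqrt(2))*226 = 226*sqrt(-23/2 + sqrt(2))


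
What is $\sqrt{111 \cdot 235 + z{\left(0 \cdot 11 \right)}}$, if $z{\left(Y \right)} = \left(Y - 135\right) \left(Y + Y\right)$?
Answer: $\sqrt{26085} \approx 161.51$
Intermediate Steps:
$z{\left(Y \right)} = 2 Y \left(-135 + Y\right)$ ($z{\left(Y \right)} = \left(-135 + Y\right) 2 Y = 2 Y \left(-135 + Y\right)$)
$\sqrt{111 \cdot 235 + z{\left(0 \cdot 11 \right)}} = \sqrt{111 \cdot 235 + 2 \cdot 0 \cdot 11 \left(-135 + 0 \cdot 11\right)} = \sqrt{26085 + 2 \cdot 0 \left(-135 + 0\right)} = \sqrt{26085 + 2 \cdot 0 \left(-135\right)} = \sqrt{26085 + 0} = \sqrt{26085}$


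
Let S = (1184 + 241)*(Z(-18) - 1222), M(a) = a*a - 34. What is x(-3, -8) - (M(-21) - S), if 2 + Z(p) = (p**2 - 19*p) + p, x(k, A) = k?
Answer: -821210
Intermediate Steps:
M(a) = -34 + a**2 (M(a) = a**2 - 34 = -34 + a**2)
Z(p) = -2 + p**2 - 18*p (Z(p) = -2 + ((p**2 - 19*p) + p) = -2 + (p**2 - 18*p) = -2 + p**2 - 18*p)
S = -820800 (S = (1184 + 241)*((-2 + (-18)**2 - 18*(-18)) - 1222) = 1425*((-2 + 324 + 324) - 1222) = 1425*(646 - 1222) = 1425*(-576) = -820800)
x(-3, -8) - (M(-21) - S) = -3 - ((-34 + (-21)**2) - 1*(-820800)) = -3 - ((-34 + 441) + 820800) = -3 - (407 + 820800) = -3 - 1*821207 = -3 - 821207 = -821210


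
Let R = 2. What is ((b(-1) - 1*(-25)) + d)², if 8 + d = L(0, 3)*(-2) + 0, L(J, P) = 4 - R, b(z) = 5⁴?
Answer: 407044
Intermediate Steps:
b(z) = 625
L(J, P) = 2 (L(J, P) = 4 - 1*2 = 4 - 2 = 2)
d = -12 (d = -8 + (2*(-2) + 0) = -8 + (-4 + 0) = -8 - 4 = -12)
((b(-1) - 1*(-25)) + d)² = ((625 - 1*(-25)) - 12)² = ((625 + 25) - 12)² = (650 - 12)² = 638² = 407044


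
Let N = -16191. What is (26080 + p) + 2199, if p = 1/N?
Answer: 457865288/16191 ≈ 28279.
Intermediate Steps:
p = -1/16191 (p = 1/(-16191) = -1/16191 ≈ -6.1763e-5)
(26080 + p) + 2199 = (26080 - 1/16191) + 2199 = 422261279/16191 + 2199 = 457865288/16191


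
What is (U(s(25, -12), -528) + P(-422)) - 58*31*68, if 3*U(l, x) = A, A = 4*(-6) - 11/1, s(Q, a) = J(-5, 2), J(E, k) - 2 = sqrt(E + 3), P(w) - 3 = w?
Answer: -368084/3 ≈ -1.2269e+5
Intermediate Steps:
P(w) = 3 + w
J(E, k) = 2 + sqrt(3 + E) (J(E, k) = 2 + sqrt(E + 3) = 2 + sqrt(3 + E))
s(Q, a) = 2 + I*sqrt(2) (s(Q, a) = 2 + sqrt(3 - 5) = 2 + sqrt(-2) = 2 + I*sqrt(2))
A = -35 (A = -24 - 11*1 = -24 - 11 = -35)
U(l, x) = -35/3 (U(l, x) = (1/3)*(-35) = -35/3)
(U(s(25, -12), -528) + P(-422)) - 58*31*68 = (-35/3 + (3 - 422)) - 58*31*68 = (-35/3 - 419) - 1798*68 = -1292/3 - 122264 = -368084/3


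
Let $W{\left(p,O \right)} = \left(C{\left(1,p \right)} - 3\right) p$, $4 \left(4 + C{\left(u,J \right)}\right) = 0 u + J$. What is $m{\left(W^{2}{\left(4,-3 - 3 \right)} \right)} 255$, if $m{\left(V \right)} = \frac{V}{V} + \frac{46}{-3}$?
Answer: $-3655$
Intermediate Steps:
$C{\left(u,J \right)} = -4 + \frac{J}{4}$ ($C{\left(u,J \right)} = -4 + \frac{0 u + J}{4} = -4 + \frac{0 + J}{4} = -4 + \frac{J}{4}$)
$W{\left(p,O \right)} = p \left(-7 + \frac{p}{4}\right)$ ($W{\left(p,O \right)} = \left(\left(-4 + \frac{p}{4}\right) - 3\right) p = \left(-7 + \frac{p}{4}\right) p = p \left(-7 + \frac{p}{4}\right)$)
$m{\left(V \right)} = - \frac{43}{3}$ ($m{\left(V \right)} = 1 + 46 \left(- \frac{1}{3}\right) = 1 - \frac{46}{3} = - \frac{43}{3}$)
$m{\left(W^{2}{\left(4,-3 - 3 \right)} \right)} 255 = \left(- \frac{43}{3}\right) 255 = -3655$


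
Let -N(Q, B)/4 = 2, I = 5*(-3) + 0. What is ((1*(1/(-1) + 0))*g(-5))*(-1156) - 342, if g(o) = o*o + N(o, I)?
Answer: 19310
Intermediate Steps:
I = -15 (I = -15 + 0 = -15)
N(Q, B) = -8 (N(Q, B) = -4*2 = -8)
g(o) = -8 + o**2 (g(o) = o*o - 8 = o**2 - 8 = -8 + o**2)
((1*(1/(-1) + 0))*g(-5))*(-1156) - 342 = ((1*(1/(-1) + 0))*(-8 + (-5)**2))*(-1156) - 342 = ((1*(1*(-1) + 0))*(-8 + 25))*(-1156) - 342 = ((1*(-1 + 0))*17)*(-1156) - 342 = ((1*(-1))*17)*(-1156) - 342 = -1*17*(-1156) - 342 = -17*(-1156) - 342 = 19652 - 342 = 19310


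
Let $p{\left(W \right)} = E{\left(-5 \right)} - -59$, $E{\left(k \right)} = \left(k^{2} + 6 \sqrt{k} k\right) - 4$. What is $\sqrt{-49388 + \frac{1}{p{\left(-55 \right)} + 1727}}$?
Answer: $\sqrt{5} \sqrt{\frac{-17848823 + 296328 i \sqrt{5}}{1807 - 30 i \sqrt{5}}} \approx 4.6158 \cdot 10^{-8} + 222.23 i$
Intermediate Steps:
$E{\left(k \right)} = -4 + k^{2} + 6 k^{\frac{3}{2}}$ ($E{\left(k \right)} = \left(k^{2} + 6 k^{\frac{3}{2}}\right) - 4 = -4 + k^{2} + 6 k^{\frac{3}{2}}$)
$p{\left(W \right)} = 80 - 30 i \sqrt{5}$ ($p{\left(W \right)} = \left(-4 + \left(-5\right)^{2} + 6 \left(-5\right)^{\frac{3}{2}}\right) - -59 = \left(-4 + 25 + 6 \left(- 5 i \sqrt{5}\right)\right) + 59 = \left(-4 + 25 - 30 i \sqrt{5}\right) + 59 = \left(21 - 30 i \sqrt{5}\right) + 59 = 80 - 30 i \sqrt{5}$)
$\sqrt{-49388 + \frac{1}{p{\left(-55 \right)} + 1727}} = \sqrt{-49388 + \frac{1}{\left(80 - 30 i \sqrt{5}\right) + 1727}} = \sqrt{-49388 + \frac{1}{1807 - 30 i \sqrt{5}}}$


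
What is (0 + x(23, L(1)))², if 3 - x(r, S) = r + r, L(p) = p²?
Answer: 1849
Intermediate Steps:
x(r, S) = 3 - 2*r (x(r, S) = 3 - (r + r) = 3 - 2*r)
(0 + x(23, L(1)))² = (0 + (3 - 2*23))² = (0 + (3 - 46))² = (0 - 43)² = (-43)² = 1849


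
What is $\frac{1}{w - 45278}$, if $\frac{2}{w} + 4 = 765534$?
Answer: $- \frac{382765}{17330833669} \approx -2.2086 \cdot 10^{-5}$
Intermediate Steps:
$w = \frac{1}{382765}$ ($w = \frac{2}{-4 + 765534} = \frac{2}{765530} = 2 \cdot \frac{1}{765530} = \frac{1}{382765} \approx 2.6126 \cdot 10^{-6}$)
$\frac{1}{w - 45278} = \frac{1}{\frac{1}{382765} - 45278} = \frac{1}{- \frac{17330833669}{382765}} = - \frac{382765}{17330833669}$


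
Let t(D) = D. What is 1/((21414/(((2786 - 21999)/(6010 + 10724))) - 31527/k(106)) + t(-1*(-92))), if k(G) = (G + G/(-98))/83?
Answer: -98774033/4296645170297 ≈ -2.2989e-5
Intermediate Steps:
k(G) = 97*G/8134 (k(G) = (G + G*(-1/98))*(1/83) = (G - G/98)*(1/83) = (97*G/98)*(1/83) = 97*G/8134)
1/((21414/(((2786 - 21999)/(6010 + 10724))) - 31527/k(106)) + t(-1*(-92))) = 1/((21414/(((2786 - 21999)/(6010 + 10724))) - 31527/((97/8134)*106)) - 1*(-92)) = 1/((21414/((-19213/16734)) - 31527/5141/4067) + 92) = 1/((21414/((-19213*1/16734)) - 31527*4067/5141) + 92) = 1/((21414/(-19213/16734) - 128220309/5141) + 92) = 1/((21414*(-16734/19213) - 128220309/5141) + 92) = 1/((-358341876/19213 - 128220309/5141) + 92) = 1/(-4305732381333/98774033 + 92) = 1/(-4296645170297/98774033) = -98774033/4296645170297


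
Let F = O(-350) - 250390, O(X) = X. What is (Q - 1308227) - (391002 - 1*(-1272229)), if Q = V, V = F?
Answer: -3222198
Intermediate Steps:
F = -250740 (F = -350 - 250390 = -250740)
V = -250740
Q = -250740
(Q - 1308227) - (391002 - 1*(-1272229)) = (-250740 - 1308227) - (391002 - 1*(-1272229)) = -1558967 - (391002 + 1272229) = -1558967 - 1*1663231 = -1558967 - 1663231 = -3222198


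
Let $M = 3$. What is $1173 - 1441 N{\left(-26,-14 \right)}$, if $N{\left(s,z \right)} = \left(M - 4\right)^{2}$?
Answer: $-268$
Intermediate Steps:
$N{\left(s,z \right)} = 1$ ($N{\left(s,z \right)} = \left(3 - 4\right)^{2} = \left(-1\right)^{2} = 1$)
$1173 - 1441 N{\left(-26,-14 \right)} = 1173 - 1441 = -268$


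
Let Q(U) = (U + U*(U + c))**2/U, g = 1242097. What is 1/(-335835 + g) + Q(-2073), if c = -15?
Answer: -8182725273290693/906262 ≈ -9.0291e+9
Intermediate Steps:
Q(U) = (U + U*(-15 + U))**2/U (Q(U) = (U + U*(U - 15))**2/U = (U + U*(-15 + U))**2/U)
1/(-335835 + g) + Q(-2073) = 1/(-335835 + 1242097) - 2073*(-14 - 2073)**2 = 1/906262 - 2073*(-2087)**2 = 1/906262 - 2073*4355569 = 1/906262 - 9029094537 = -8182725273290693/906262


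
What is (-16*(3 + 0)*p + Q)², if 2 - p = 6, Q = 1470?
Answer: 2762244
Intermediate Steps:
p = -4 (p = 2 - 1*6 = 2 - 6 = -4)
(-16*(3 + 0)*p + Q)² = (-16*(3 + 0)*(-4) + 1470)² = (-48*(-4) + 1470)² = (-16*(-12) + 1470)² = (192 + 1470)² = 1662² = 2762244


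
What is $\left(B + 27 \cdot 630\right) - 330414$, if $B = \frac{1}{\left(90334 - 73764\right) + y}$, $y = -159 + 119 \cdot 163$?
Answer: $- \frac{11222370431}{35808} \approx -3.134 \cdot 10^{5}$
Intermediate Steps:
$y = 19238$ ($y = -159 + 19397 = 19238$)
$B = \frac{1}{35808}$ ($B = \frac{1}{\left(90334 - 73764\right) + 19238} = \frac{1}{16570 + 19238} = \frac{1}{35808} \approx 2.7927 \cdot 10^{-5}$)
$\left(B + 27 \cdot 630\right) - 330414 = \left(\frac{1}{35808} + 27 \cdot 630\right) - 330414 = \left(\frac{1}{35808} + 17010\right) - 330414 = \frac{609094081}{35808} - 330414 = - \frac{11222370431}{35808}$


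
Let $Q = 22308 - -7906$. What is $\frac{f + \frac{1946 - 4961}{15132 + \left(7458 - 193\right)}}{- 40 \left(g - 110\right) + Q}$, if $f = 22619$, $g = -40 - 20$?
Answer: $\frac{253297364}{414501279} \approx 0.61109$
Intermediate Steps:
$g = -60$
$Q = 30214$ ($Q = 22308 + 7906 = 30214$)
$\frac{f + \frac{1946 - 4961}{15132 + \left(7458 - 193\right)}}{- 40 \left(g - 110\right) + Q} = \frac{22619 + \frac{1946 - 4961}{15132 + \left(7458 - 193\right)}}{- 40 \left(-60 - 110\right) + 30214} = \frac{22619 - \frac{3015}{15132 + \left(7458 - 193\right)}}{\left(-40\right) \left(-170\right) + 30214} = \frac{22619 - \frac{3015}{15132 + 7265}}{6800 + 30214} = \frac{22619 - \frac{3015}{22397}}{37014} = \left(22619 - \frac{3015}{22397}\right) \frac{1}{37014} = \frac{506594728}{22397} \cdot \frac{1}{37014} = \frac{253297364}{414501279}$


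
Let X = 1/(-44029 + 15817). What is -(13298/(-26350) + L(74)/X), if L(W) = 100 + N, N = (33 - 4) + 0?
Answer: 47948416549/13175 ≈ 3.6393e+6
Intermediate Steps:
N = 29 (N = 29 + 0 = 29)
L(W) = 129 (L(W) = 100 + 29 = 129)
X = -1/28212 (X = 1/(-28212) = -1/28212 ≈ -3.5446e-5)
-(13298/(-26350) + L(74)/X) = -(13298/(-26350) + 129/(-1/28212)) = -(13298*(-1/26350) + 129*(-28212)) = -(-6649/13175 - 3639348) = -1*(-47948416549/13175) = 47948416549/13175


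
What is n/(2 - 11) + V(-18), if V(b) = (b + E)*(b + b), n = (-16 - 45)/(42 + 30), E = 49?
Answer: -723107/648 ≈ -1115.9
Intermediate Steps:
n = -61/72 ≈ -0.84722
V(b) = 2*b*(49 + b) (V(b) = (b + 49)*(b + b) = (49 + b)*(2*b) = 2*b*(49 + b))
n/(2 - 11) + V(-18) = -61/(72*(2 - 11)) + 2*(-18)*(49 - 18) = -61/72/(-9) + 2*(-18)*31 = -61/72*(-⅑) - 1116 = 61/648 - 1116 = -723107/648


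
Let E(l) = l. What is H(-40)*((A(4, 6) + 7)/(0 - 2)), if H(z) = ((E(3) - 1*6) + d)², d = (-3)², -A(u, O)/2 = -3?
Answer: -234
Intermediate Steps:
A(u, O) = 6 (A(u, O) = -2*(-3) = 6)
d = 9
H(z) = 36 (H(z) = ((3 - 1*6) + 9)² = ((3 - 6) + 9)² = (-3 + 9)² = 6² = 36)
H(-40)*((A(4, 6) + 7)/(0 - 2)) = 36*((6 + 7)/(0 - 2)) = 36*(13/(-2)) = 36*(13*(-½)) = 36*(-13/2) = -234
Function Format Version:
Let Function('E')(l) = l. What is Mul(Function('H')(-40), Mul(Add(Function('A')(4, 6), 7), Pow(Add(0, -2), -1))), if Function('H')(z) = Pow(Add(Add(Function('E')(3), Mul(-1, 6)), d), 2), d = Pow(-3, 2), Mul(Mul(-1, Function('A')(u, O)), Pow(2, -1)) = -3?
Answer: -234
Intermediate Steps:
Function('A')(u, O) = 6 (Function('A')(u, O) = Mul(-2, -3) = 6)
d = 9
Function('H')(z) = 36 (Function('H')(z) = Pow(Add(Add(3, Mul(-1, 6)), 9), 2) = Pow(Add(Add(3, -6), 9), 2) = Pow(Add(-3, 9), 2) = Pow(6, 2) = 36)
Mul(Function('H')(-40), Mul(Add(Function('A')(4, 6), 7), Pow(Add(0, -2), -1))) = Mul(36, Mul(Add(6, 7), Pow(Add(0, -2), -1))) = Mul(36, Mul(13, Pow(-2, -1))) = Mul(36, Mul(13, Rational(-1, 2))) = Mul(36, Rational(-13, 2)) = -234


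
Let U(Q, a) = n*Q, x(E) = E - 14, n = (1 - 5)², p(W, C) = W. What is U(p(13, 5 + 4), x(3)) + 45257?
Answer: 45465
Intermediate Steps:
n = 16 (n = (-4)² = 16)
x(E) = -14 + E
U(Q, a) = 16*Q
U(p(13, 5 + 4), x(3)) + 45257 = 16*13 + 45257 = 208 + 45257 = 45465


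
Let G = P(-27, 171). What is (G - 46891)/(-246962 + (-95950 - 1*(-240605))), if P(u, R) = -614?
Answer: 47505/102307 ≈ 0.46434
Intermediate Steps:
G = -614
(G - 46891)/(-246962 + (-95950 - 1*(-240605))) = (-614 - 46891)/(-246962 + (-95950 - 1*(-240605))) = -47505/(-246962 + (-95950 + 240605)) = -47505/(-246962 + 144655) = -47505/(-102307) = -47505*(-1/102307) = 47505/102307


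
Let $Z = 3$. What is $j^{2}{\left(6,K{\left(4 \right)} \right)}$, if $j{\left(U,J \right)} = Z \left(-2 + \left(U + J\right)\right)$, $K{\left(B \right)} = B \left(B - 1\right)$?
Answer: $2304$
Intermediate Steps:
$K{\left(B \right)} = B \left(-1 + B\right)$
$j{\left(U,J \right)} = -6 + 3 J + 3 U$ ($j{\left(U,J \right)} = 3 \left(-2 + \left(U + J\right)\right) = 3 \left(-2 + \left(J + U\right)\right) = 3 \left(-2 + J + U\right) = -6 + 3 J + 3 U$)
$j^{2}{\left(6,K{\left(4 \right)} \right)} = \left(-6 + 3 \cdot 4 \left(-1 + 4\right) + 3 \cdot 6\right)^{2} = \left(-6 + 3 \cdot 4 \cdot 3 + 18\right)^{2} = \left(-6 + 3 \cdot 12 + 18\right)^{2} = \left(-6 + 36 + 18\right)^{2} = 48^{2} = 2304$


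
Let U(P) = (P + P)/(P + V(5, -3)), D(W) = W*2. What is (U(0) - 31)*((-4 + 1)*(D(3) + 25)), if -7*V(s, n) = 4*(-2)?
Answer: 2883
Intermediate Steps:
D(W) = 2*W
V(s, n) = 8/7 (V(s, n) = -4*(-2)/7 = -1/7*(-8) = 8/7)
U(P) = 2*P/(8/7 + P) (U(P) = (P + P)/(P + 8/7) = (2*P)/(8/7 + P) = 2*P/(8/7 + P))
(U(0) - 31)*((-4 + 1)*(D(3) + 25)) = (14*0/(8 + 7*0) - 31)*((-4 + 1)*(2*3 + 25)) = (14*0/(8 + 0) - 31)*(-3*(6 + 25)) = (14*0/8 - 31)*(-3*31) = (14*0*(1/8) - 31)*(-93) = (0 - 31)*(-93) = -31*(-93) = 2883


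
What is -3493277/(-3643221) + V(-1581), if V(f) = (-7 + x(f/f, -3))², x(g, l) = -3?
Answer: 367815377/3643221 ≈ 100.96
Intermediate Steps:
V(f) = 100 (V(f) = (-7 - 3)² = (-10)² = 100)
-3493277/(-3643221) + V(-1581) = -3493277/(-3643221) + 100 = -3493277*(-1/3643221) + 100 = 3493277/3643221 + 100 = 367815377/3643221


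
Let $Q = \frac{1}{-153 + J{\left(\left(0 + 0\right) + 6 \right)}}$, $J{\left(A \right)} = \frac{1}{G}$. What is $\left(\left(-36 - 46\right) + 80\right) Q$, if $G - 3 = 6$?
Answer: $\frac{9}{688} \approx 0.013081$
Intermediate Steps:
$G = 9$ ($G = 3 + 6 = 9$)
$J{\left(A \right)} = \frac{1}{9}$
$Q = - \frac{9}{1376}$ ($Q = \frac{1}{-153 + \frac{1}{9}} = \frac{1}{- \frac{1376}{9}} = - \frac{9}{1376} \approx -0.0065407$)
$\left(\left(-36 - 46\right) + 80\right) Q = \left(\left(-36 - 46\right) + 80\right) \left(- \frac{9}{1376}\right) = \left(-82 + 80\right) \left(- \frac{9}{1376}\right) = \left(-2\right) \left(- \frac{9}{1376}\right) = \frac{9}{688}$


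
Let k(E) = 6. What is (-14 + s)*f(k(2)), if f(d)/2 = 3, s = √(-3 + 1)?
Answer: -84 + 6*I*√2 ≈ -84.0 + 8.4853*I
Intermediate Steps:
s = I*√2 (s = √(-2) = I*√2 ≈ 1.4142*I)
f(d) = 6 (f(d) = 2*3 = 6)
(-14 + s)*f(k(2)) = (-14 + I*√2)*6 = -84 + 6*I*√2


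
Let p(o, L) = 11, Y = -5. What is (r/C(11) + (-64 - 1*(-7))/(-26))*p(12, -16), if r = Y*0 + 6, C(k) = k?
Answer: 783/26 ≈ 30.115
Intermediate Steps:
r = 6 (r = -5*0 + 6 = 0 + 6 = 6)
(r/C(11) + (-64 - 1*(-7))/(-26))*p(12, -16) = (6/11 + (-64 - 1*(-7))/(-26))*11 = (6*(1/11) + (-64 + 7)*(-1/26))*11 = (6/11 - 57*(-1/26))*11 = (6/11 + 57/26)*11 = (783/286)*11 = 783/26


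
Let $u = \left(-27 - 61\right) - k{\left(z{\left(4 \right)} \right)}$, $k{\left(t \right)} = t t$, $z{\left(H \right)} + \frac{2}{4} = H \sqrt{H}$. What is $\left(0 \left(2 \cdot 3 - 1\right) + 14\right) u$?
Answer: $- \frac{4039}{2} \approx -2019.5$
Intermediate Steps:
$z{\left(H \right)} = - \frac{1}{2} + H^{\frac{3}{2}}$ ($z{\left(H \right)} = - \frac{1}{2} + H \sqrt{H} = - \frac{1}{2} + H^{\frac{3}{2}}$)
$k{\left(t \right)} = t^{2}$
$u = - \frac{577}{4}$ ($u = \left(-27 - 61\right) - \left(- \frac{1}{2} + 4^{\frac{3}{2}}\right)^{2} = \left(-27 - 61\right) - \left(- \frac{1}{2} + 8\right)^{2} = -88 - \left(\frac{15}{2}\right)^{2} = -88 - \frac{225}{4} = - \frac{577}{4} \approx -144.25$)
$\left(0 \left(2 \cdot 3 - 1\right) + 14\right) u = \left(0 \left(2 \cdot 3 - 1\right) + 14\right) \left(- \frac{577}{4}\right) = \left(0 \left(6 - 1\right) + 14\right) \left(- \frac{577}{4}\right) = \left(0 \cdot 5 + 14\right) \left(- \frac{577}{4}\right) = \left(0 + 14\right) \left(- \frac{577}{4}\right) = 14 \left(- \frac{577}{4}\right) = - \frac{4039}{2}$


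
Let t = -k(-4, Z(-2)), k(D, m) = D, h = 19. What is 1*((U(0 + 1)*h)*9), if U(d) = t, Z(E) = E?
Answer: 684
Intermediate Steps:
t = 4 (t = -1*(-4) = 4)
U(d) = 4
1*((U(0 + 1)*h)*9) = 1*((4*19)*9) = 1*(76*9) = 1*684 = 684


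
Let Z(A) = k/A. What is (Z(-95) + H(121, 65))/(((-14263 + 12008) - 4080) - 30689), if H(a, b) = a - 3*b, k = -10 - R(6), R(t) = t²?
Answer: 873/439660 ≈ 0.0019856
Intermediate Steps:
k = -46 (k = -10 - 1*6² = -10 - 1*36 = -10 - 36 = -46)
Z(A) = -46/A
(Z(-95) + H(121, 65))/(((-14263 + 12008) - 4080) - 30689) = (-46/(-95) + (121 - 3*65))/(((-14263 + 12008) - 4080) - 30689) = (-46*(-1/95) + (121 - 195))/((-2255 - 4080) - 30689) = (46/95 - 74)/(-6335 - 30689) = -6984/95/(-37024) = -6984/95*(-1/37024) = 873/439660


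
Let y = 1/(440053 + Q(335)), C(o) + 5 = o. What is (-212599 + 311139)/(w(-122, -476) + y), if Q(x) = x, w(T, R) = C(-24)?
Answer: -43395833520/12771251 ≈ -3397.9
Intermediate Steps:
C(o) = -5 + o
w(T, R) = -29 (w(T, R) = -5 - 24 = -29)
y = 1/440388 (y = 1/(440053 + 335) = 1/440388 ≈ 2.2707e-6)
(-212599 + 311139)/(w(-122, -476) + y) = (-212599 + 311139)/(-29 + 1/440388) = 98540/(-12771251/440388) = 98540*(-440388/12771251) = -43395833520/12771251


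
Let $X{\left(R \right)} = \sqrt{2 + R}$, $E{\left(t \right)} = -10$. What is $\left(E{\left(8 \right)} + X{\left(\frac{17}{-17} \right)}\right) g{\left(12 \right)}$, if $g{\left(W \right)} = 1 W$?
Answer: $-108$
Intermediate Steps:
$g{\left(W \right)} = W$
$\left(E{\left(8 \right)} + X{\left(\frac{17}{-17} \right)}\right) g{\left(12 \right)} = \left(-10 + \sqrt{2 + \frac{17}{-17}}\right) 12 = \left(-10 + \sqrt{2 + 17 \left(- \frac{1}{17}\right)}\right) 12 = \left(-10 + \sqrt{2 - 1}\right) 12 = \left(-10 + \sqrt{1}\right) 12 = \left(-10 + 1\right) 12 = \left(-9\right) 12 = -108$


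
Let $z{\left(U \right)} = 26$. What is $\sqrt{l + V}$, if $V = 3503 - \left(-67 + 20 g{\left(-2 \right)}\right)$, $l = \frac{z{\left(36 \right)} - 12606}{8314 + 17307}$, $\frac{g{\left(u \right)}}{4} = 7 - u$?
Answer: $\frac{\sqrt{1870519264670}}{25621} \approx 53.381$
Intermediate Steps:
$g{\left(u \right)} = 28 - 4 u$ ($g{\left(u \right)} = 4 \left(7 - u\right) = 28 - 4 u$)
$l = - \frac{12580}{25621}$ ($l = \frac{26 - 12606}{8314 + 17307} = - \frac{12580}{25621} \approx -0.491$)
$V = 2850$ ($V = 3503 + \left(67 - 20 \left(28 - -8\right)\right) = 3503 + \left(67 - 20 \left(28 + 8\right)\right) = 3503 + \left(67 - 720\right) = 3503 - 653 = 2850$)
$\sqrt{l + V} = \sqrt{- \frac{12580}{25621} + 2850} = \sqrt{\frac{73007270}{25621}} = \frac{\sqrt{1870519264670}}{25621}$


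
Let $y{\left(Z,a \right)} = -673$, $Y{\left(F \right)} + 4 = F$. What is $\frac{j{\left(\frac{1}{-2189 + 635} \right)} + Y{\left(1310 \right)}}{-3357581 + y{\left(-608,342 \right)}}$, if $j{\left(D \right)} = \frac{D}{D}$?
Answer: $- \frac{1307}{3358254} \approx -0.00038919$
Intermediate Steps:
$Y{\left(F \right)} = -4 + F$
$j{\left(D \right)} = 1$
$\frac{j{\left(\frac{1}{-2189 + 635} \right)} + Y{\left(1310 \right)}}{-3357581 + y{\left(-608,342 \right)}} = \frac{1 + \left(-4 + 1310\right)}{-3357581 - 673} = \frac{1 + 1306}{-3358254} = 1307 \left(- \frac{1}{3358254}\right) = - \frac{1307}{3358254}$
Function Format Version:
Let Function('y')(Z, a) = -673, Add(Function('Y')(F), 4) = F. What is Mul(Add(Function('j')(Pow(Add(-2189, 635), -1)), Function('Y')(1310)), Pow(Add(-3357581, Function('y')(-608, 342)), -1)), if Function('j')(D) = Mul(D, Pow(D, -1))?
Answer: Rational(-1307, 3358254) ≈ -0.00038919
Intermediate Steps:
Function('Y')(F) = Add(-4, F)
Function('j')(D) = 1
Mul(Add(Function('j')(Pow(Add(-2189, 635), -1)), Function('Y')(1310)), Pow(Add(-3357581, Function('y')(-608, 342)), -1)) = Mul(Add(1, Add(-4, 1310)), Pow(Add(-3357581, -673), -1)) = Mul(Add(1, 1306), Pow(-3358254, -1)) = Mul(1307, Rational(-1, 3358254)) = Rational(-1307, 3358254)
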